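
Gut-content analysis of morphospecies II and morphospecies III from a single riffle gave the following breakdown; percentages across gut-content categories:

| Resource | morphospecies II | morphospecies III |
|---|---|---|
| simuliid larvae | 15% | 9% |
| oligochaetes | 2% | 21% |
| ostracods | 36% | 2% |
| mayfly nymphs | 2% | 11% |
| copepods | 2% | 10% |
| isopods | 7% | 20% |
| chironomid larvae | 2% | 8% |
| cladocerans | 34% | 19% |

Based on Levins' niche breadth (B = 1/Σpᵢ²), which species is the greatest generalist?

Convert percentages to proportions (divide by 100).
Σp_IIᵢ² = 0.15² + 0.02² + 0.36² + 0.02² + 0.02² + 0.07² + 0.02² + 0.34² = 0.0225 + 0.0004 + 0.1296 + 0.0004 + 0.0004 + 0.0049 + 0.0004 + 0.1156 = 0.2742
B_II = 1 / 0.2742 = 3.6470
Σp_IIIᵢ² = 0.09² + 0.21² + 0.02² + 0.11² + 0.10² + 0.20² + 0.08² + 0.19² = 0.0081 + 0.0441 + 0.0004 + 0.0121 + 0.0100 + 0.0400 + 0.0064 + 0.0361 = 0.1572
B_III = 1 / 0.1572 = 6.3613
Highest B → broadest niche (most generalist): morphospecies III (B = 6.36).

morphospecies III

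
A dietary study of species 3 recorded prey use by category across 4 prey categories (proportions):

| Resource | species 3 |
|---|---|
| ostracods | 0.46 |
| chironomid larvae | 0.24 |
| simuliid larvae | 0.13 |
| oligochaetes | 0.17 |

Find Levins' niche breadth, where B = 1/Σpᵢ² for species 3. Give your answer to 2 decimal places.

3.17

Σpᵢ² = 0.46² + 0.24² + 0.13² + 0.17² = 0.2116 + 0.0576 + 0.0169 + 0.0289 = 0.3150
B = 1 / 0.3150 = 3.1746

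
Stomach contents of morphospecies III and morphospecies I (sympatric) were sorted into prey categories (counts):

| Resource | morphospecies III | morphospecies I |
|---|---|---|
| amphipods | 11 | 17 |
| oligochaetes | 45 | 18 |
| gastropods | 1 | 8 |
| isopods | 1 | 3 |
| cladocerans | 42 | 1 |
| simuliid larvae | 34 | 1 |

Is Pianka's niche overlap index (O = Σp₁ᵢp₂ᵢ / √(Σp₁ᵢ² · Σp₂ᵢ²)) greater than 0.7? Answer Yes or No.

No

Proportions for morphospecies III (n=134): 11/134=0.0821, 45/134=0.3358, 1/134=0.0075, 1/134=0.0075, 42/134=0.3134, 34/134=0.2537
Proportions for morphospecies I (n=48): 17/48=0.3542, 18/48=0.3750, 8/48=0.1667, 3/48=0.0625, 1/48=0.0208, 1/48=0.0208
Σ p₁ᵢp₂ᵢ = 0.029080 + 0.125925 + 0.001250 + 0.000469 + 0.006519 + 0.005277 = 0.168520
Σp_1ᵢ² = 0.0821² + 0.3358² + 0.0075² + 0.0075² + 0.3134² + 0.2537² = 0.006740 + 0.112762 + 0.000056 + 0.000056 + 0.098220 + 0.064364 = 0.282198
Σp_2ᵢ² = 0.3542² + 0.3750² + 0.1667² + 0.0625² + 0.0208² + 0.0208² = 0.125458 + 0.140625 + 0.027789 + 0.003906 + 0.000433 + 0.000433 = 0.298644
O = 0.168520 / √(0.282198 × 0.298644) = 0.168520 / 0.2903046 = 0.5805
O = 0.5805 < 0.7 → No.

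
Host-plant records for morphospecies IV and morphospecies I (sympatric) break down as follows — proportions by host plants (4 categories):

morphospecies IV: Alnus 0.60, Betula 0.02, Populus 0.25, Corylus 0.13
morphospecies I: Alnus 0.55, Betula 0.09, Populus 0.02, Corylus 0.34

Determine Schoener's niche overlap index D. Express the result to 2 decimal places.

0.72

Σ|p₁ᵢ − p₂ᵢ| = 0.05 + 0.07 + 0.23 + 0.21 = 0.56
D = 1 − ½ × 0.56 = 1 − 0.280 = 0.7200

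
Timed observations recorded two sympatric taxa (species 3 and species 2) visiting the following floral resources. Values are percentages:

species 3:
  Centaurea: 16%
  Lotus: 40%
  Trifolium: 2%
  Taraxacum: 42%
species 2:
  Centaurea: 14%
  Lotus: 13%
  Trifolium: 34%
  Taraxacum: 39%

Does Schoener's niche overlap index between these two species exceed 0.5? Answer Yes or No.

Yes

Convert percentages to proportions (divide by 100).
Σ|p₁ᵢ − p₂ᵢ| = 0.02 + 0.27 + 0.32 + 0.03 = 0.64
D = 1 − ½ × 0.64 = 1 − 0.320 = 0.6800
D = 0.6800 > 0.5 → Yes.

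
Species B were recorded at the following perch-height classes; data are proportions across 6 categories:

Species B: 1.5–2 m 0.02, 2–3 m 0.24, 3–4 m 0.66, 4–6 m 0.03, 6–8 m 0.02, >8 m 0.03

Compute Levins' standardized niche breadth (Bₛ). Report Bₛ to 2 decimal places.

Σpᵢ² = 0.02² + 0.24² + 0.66² + 0.03² + 0.02² + 0.03² = 0.0004 + 0.0576 + 0.4356 + 0.0009 + 0.0004 + 0.0009 = 0.4958
B = 1 / 0.4958 = 2.0169
Bₛ = (B − 1)/(n − 1) = (2.0169 − 1)/(6 − 1) = 1.0169/5 = 0.2034

0.20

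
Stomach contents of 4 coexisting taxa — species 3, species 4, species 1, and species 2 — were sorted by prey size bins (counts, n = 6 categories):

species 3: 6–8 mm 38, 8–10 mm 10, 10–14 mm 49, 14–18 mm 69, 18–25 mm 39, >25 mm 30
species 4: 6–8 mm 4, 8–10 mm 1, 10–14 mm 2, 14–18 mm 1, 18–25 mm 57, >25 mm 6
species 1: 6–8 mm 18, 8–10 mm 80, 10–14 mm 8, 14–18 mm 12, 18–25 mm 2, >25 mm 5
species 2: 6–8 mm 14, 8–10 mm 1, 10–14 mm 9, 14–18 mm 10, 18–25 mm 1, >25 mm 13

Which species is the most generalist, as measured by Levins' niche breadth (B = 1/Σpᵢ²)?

Proportions for species 3 (n=235): 38/235=0.1617, 10/235=0.0426, 49/235=0.2085, 69/235=0.2936, 39/235=0.1660, 30/235=0.1277
Proportions for species 4 (n=71): 4/71=0.0563, 1/71=0.0141, 2/71=0.0282, 1/71=0.0141, 57/71=0.8028, 6/71=0.0845
Proportions for species 1 (n=125): 18/125=0.1440, 80/125=0.6400, 8/125=0.0640, 12/125=0.0960, 2/125=0.0160, 5/125=0.0400
Proportions for species 2 (n=48): 14/48=0.2917, 1/48=0.0208, 9/48=0.1875, 10/48=0.2083, 1/48=0.0208, 13/48=0.2708
Σp_3ᵢ² = 0.1617² + 0.0426² + 0.2085² + 0.2936² + 0.1660² + 0.1277² = 0.026147 + 0.001815 + 0.043472 + 0.086201 + 0.027556 + 0.016307 = 0.201498
B_3 = 1 / 0.201498 = 4.9628
Σp_4ᵢ² = 0.0563² + 0.0141² + 0.0282² + 0.0141² + 0.8028² + 0.0845² = 0.003170 + 0.000199 + 0.000795 + 0.000199 + 0.644488 + 0.007140 = 0.655991
B_4 = 1 / 0.655991 = 1.5244
Σp_1ᵢ² = 0.1440² + 0.6400² + 0.0640² + 0.0960² + 0.0160² + 0.0400² = 0.020736 + 0.409600 + 0.004096 + 0.009216 + 0.000256 + 0.001600 = 0.445504
B_1 = 1 / 0.445504 = 2.2446
Σp_2ᵢ² = 0.2917² + 0.0208² + 0.1875² + 0.2083² + 0.0208² + 0.2708² = 0.085089 + 0.000433 + 0.035156 + 0.043389 + 0.000433 + 0.073333 = 0.237833
B_2 = 1 / 0.237833 = 4.2046
Highest B → broadest niche (most generalist): species 3 (B = 4.96).

species 3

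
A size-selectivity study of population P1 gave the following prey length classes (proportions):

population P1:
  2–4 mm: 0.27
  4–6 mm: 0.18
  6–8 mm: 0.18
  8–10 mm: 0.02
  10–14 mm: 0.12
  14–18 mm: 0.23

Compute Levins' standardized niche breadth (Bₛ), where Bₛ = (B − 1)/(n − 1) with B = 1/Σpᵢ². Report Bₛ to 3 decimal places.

Σpᵢ² = 0.27² + 0.18² + 0.18² + 0.02² + 0.12² + 0.23² = 0.0729 + 0.0324 + 0.0324 + 0.0004 + 0.0144 + 0.0529 = 0.2054
B = 1 / 0.2054 = 4.86855
Bₛ = (B − 1)/(n − 1) = (4.86855 − 1)/(6 − 1) = 3.86855/5 = 0.77371

0.774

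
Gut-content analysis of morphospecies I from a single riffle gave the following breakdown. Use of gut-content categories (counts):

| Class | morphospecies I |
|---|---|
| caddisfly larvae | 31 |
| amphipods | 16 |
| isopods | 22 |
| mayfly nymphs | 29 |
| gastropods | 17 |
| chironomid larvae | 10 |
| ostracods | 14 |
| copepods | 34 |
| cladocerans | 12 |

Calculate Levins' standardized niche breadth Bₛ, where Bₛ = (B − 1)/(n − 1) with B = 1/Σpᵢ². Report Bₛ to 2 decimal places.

Proportions for morphospecies I (n=185): 31/185=0.1676, 16/185=0.0865, 22/185=0.1189, 29/185=0.1568, 17/185=0.0919, 10/185=0.0541, 14/185=0.0757, 34/185=0.1838, 12/185=0.0649
Σpᵢ² = 0.1676² + 0.0865² + 0.1189² + 0.1568² + 0.0919² + 0.0541² + 0.0757² + 0.1838² + 0.0649² = 0.028090 + 0.007482 + 0.014137 + 0.024586 + 0.008446 + 0.002927 + 0.005730 + 0.033782 + 0.004212 = 0.129392
B = 1 / 0.129392 = 7.7285
Bₛ = (B − 1)/(n − 1) = (7.7285 − 1)/(9 − 1) = 6.7285/8 = 0.8411

0.84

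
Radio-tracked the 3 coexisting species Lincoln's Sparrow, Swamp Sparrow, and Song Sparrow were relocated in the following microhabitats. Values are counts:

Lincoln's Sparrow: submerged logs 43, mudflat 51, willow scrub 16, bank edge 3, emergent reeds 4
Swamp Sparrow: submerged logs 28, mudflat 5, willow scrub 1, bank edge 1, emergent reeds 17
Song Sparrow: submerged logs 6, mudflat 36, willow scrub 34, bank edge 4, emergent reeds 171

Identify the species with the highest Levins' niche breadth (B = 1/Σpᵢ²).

Proportions for Lincoln's Sparrow (n=117): 43/117=0.3675, 51/117=0.4359, 16/117=0.1368, 3/117=0.0256, 4/117=0.0342
Proportions for Swamp Sparrow (n=52): 28/52=0.5385, 5/52=0.0962, 1/52=0.0192, 1/52=0.0192, 17/52=0.3269
Proportions for Song Sparrow (n=251): 6/251=0.0239, 36/251=0.1434, 34/251=0.1355, 4/251=0.0159, 171/251=0.6813
Σp_Lincᵢ² = 0.3675² + 0.4359² + 0.1368² + 0.0256² + 0.0342² = 0.135056 + 0.190009 + 0.018714 + 0.000655 + 0.001170 = 0.345604
B_Linc = 1 / 0.345604 = 2.8935
Σp_Swamᵢ² = 0.5385² + 0.0962² + 0.0192² + 0.0192² + 0.3269² = 0.289982 + 0.009254 + 0.000369 + 0.000369 + 0.106864 = 0.406838
B_Swam = 1 / 0.406838 = 2.4580
Σp_Songᵢ² = 0.0239² + 0.1434² + 0.1355² + 0.0159² + 0.6813² = 0.000571 + 0.020564 + 0.018360 + 0.000253 + 0.464170 = 0.503918
B_Song = 1 / 0.503918 = 1.9844
Highest B → broadest niche (most generalist): Lincoln's Sparrow (B = 2.89).

Lincoln's Sparrow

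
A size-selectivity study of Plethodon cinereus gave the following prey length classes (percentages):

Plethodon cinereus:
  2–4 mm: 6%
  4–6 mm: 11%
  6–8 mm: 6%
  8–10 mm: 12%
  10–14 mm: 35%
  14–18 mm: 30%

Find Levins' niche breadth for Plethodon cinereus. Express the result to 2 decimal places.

4.06

Convert percentages to proportions (divide by 100).
Σpᵢ² = 0.06² + 0.11² + 0.06² + 0.12² + 0.35² + 0.30² = 0.0036 + 0.0121 + 0.0036 + 0.0144 + 0.1225 + 0.0900 = 0.2462
B = 1 / 0.2462 = 4.0617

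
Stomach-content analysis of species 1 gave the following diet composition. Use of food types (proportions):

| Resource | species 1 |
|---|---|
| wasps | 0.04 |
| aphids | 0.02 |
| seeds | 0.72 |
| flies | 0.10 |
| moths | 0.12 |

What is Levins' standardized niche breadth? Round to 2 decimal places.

0.21

Σpᵢ² = 0.04² + 0.02² + 0.72² + 0.10² + 0.12² = 0.0016 + 0.0004 + 0.5184 + 0.0100 + 0.0144 = 0.5448
B = 1 / 0.5448 = 1.8355
Bₛ = (B − 1)/(n − 1) = (1.8355 − 1)/(5 − 1) = 0.8355/4 = 0.2089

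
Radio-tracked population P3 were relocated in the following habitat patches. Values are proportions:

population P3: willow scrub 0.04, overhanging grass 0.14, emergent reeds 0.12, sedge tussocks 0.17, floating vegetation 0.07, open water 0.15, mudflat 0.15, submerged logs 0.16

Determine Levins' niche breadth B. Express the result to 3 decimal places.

7.143

Σpᵢ² = 0.04² + 0.14² + 0.12² + 0.17² + 0.07² + 0.15² + 0.15² + 0.16² = 0.0016 + 0.0196 + 0.0144 + 0.0289 + 0.0049 + 0.0225 + 0.0225 + 0.0256 = 0.1400
B = 1 / 0.1400 = 7.14286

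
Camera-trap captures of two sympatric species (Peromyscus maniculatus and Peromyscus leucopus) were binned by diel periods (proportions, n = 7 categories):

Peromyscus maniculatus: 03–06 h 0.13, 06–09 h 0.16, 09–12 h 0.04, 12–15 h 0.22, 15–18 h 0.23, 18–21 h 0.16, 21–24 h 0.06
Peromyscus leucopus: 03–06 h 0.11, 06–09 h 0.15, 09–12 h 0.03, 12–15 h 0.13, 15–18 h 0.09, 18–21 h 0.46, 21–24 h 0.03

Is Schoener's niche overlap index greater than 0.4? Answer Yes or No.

Yes

Σ|p₁ᵢ − p₂ᵢ| = 0.02 + 0.01 + 0.01 + 0.09 + 0.14 + 0.30 + 0.03 = 0.60
D = 1 − ½ × 0.60 = 1 − 0.300 = 0.7000
D = 0.7000 > 0.4 → Yes.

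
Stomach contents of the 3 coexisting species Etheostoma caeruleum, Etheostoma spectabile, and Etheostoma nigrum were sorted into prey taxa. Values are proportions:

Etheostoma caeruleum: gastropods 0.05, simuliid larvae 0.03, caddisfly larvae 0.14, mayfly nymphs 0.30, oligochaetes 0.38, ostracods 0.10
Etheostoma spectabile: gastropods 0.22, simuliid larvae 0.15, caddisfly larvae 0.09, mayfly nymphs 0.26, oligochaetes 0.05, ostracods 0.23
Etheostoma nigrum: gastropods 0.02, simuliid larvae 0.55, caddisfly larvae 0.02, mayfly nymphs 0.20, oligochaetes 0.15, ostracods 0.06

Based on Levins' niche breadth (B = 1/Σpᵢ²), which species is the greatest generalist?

Etheostoma spectabile

Σp_caerᵢ² = 0.05² + 0.03² + 0.14² + 0.30² + 0.38² + 0.10² = 0.0025 + 0.0009 + 0.0196 + 0.0900 + 0.1444 + 0.0100 = 0.2674
B_caer = 1 / 0.2674 = 3.7397
Σp_specᵢ² = 0.22² + 0.15² + 0.09² + 0.26² + 0.05² + 0.23² = 0.0484 + 0.0225 + 0.0081 + 0.0676 + 0.0025 + 0.0529 = 0.2020
B_spec = 1 / 0.2020 = 4.9505
Σp_nigrᵢ² = 0.02² + 0.55² + 0.02² + 0.20² + 0.15² + 0.06² = 0.0004 + 0.3025 + 0.0004 + 0.0400 + 0.0225 + 0.0036 = 0.3694
B_nigr = 1 / 0.3694 = 2.7071
Highest B → broadest niche (most generalist): Etheostoma spectabile (B = 4.95).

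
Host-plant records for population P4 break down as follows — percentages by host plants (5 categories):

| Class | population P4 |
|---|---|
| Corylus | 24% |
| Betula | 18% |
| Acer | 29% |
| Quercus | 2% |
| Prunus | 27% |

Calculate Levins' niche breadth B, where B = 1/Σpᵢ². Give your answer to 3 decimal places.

Convert percentages to proportions (divide by 100).
Σpᵢ² = 0.24² + 0.18² + 0.29² + 0.02² + 0.27² = 0.0576 + 0.0324 + 0.0841 + 0.0004 + 0.0729 = 0.2474
B = 1 / 0.2474 = 4.04204

4.042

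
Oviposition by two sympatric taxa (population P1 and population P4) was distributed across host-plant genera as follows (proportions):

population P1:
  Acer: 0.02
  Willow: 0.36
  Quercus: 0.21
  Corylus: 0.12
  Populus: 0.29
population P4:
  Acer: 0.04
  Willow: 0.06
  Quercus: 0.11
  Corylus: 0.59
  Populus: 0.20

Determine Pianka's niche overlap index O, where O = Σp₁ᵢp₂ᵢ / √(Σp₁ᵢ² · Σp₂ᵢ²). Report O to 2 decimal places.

0.52

Σ p₁ᵢp₂ᵢ = 0.0008 + 0.0216 + 0.0231 + 0.0708 + 0.0580 = 0.1743
Σp_1ᵢ² = 0.02² + 0.36² + 0.21² + 0.12² + 0.29² = 0.0004 + 0.1296 + 0.0441 + 0.0144 + 0.0841 = 0.2726
Σp_2ᵢ² = 0.04² + 0.06² + 0.11² + 0.59² + 0.20² = 0.0016 + 0.0036 + 0.0121 + 0.3481 + 0.0400 = 0.4054
O = 0.1743 / √(0.2726 × 0.4054) = 0.1743 / 0.33243 = 0.5243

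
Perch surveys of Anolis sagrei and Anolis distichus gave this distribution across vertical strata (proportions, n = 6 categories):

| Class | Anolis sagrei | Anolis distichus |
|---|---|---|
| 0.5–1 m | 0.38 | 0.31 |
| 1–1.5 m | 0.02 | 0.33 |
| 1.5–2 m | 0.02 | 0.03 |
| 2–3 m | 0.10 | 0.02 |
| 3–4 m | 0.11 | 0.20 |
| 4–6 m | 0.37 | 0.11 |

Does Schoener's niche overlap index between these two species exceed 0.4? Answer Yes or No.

Σ|p₁ᵢ − p₂ᵢ| = 0.07 + 0.31 + 0.01 + 0.08 + 0.09 + 0.26 = 0.82
D = 1 − ½ × 0.82 = 1 − 0.410 = 0.5900
D = 0.5900 > 0.4 → Yes.

Yes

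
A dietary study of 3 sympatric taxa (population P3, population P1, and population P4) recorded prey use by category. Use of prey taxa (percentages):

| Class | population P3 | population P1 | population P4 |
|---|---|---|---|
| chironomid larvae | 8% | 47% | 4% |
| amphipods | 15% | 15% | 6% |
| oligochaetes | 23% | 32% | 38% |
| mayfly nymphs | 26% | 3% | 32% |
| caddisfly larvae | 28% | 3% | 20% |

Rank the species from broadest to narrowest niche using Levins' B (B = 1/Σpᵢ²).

population P3 > population P4 > population P1

Convert percentages to proportions (divide by 100).
Σp_P3ᵢ² = 0.08² + 0.15² + 0.23² + 0.26² + 0.28² = 0.0064 + 0.0225 + 0.0529 + 0.0676 + 0.0784 = 0.2278
B_P3 = 1 / 0.2278 = 4.3898
Σp_P1ᵢ² = 0.47² + 0.15² + 0.32² + 0.03² + 0.03² = 0.2209 + 0.0225 + 0.1024 + 0.0009 + 0.0009 = 0.3476
B_P1 = 1 / 0.3476 = 2.8769
Σp_P4ᵢ² = 0.04² + 0.06² + 0.38² + 0.32² + 0.20² = 0.0016 + 0.0036 + 0.1444 + 0.1024 + 0.0400 = 0.2920
B_P4 = 1 / 0.2920 = 3.4247
Ranking by B (broadest → narrowest): population P3 (4.39) > population P4 (3.42) > population P1 (2.88)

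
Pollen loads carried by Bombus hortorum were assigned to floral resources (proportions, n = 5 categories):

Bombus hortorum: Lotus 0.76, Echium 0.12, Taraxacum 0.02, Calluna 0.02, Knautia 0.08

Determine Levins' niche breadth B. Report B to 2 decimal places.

1.67

Σpᵢ² = 0.76² + 0.12² + 0.02² + 0.02² + 0.08² = 0.5776 + 0.0144 + 0.0004 + 0.0004 + 0.0064 = 0.5992
B = 1 / 0.5992 = 1.6689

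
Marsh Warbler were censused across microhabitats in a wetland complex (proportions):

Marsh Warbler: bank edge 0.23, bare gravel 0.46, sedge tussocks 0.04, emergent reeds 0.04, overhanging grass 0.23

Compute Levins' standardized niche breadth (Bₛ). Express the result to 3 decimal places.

0.530

Σpᵢ² = 0.23² + 0.46² + 0.04² + 0.04² + 0.23² = 0.0529 + 0.2116 + 0.0016 + 0.0016 + 0.0529 = 0.3206
B = 1 / 0.3206 = 3.11915
Bₛ = (B − 1)/(n − 1) = (3.11915 − 1)/(5 − 1) = 2.11915/4 = 0.52979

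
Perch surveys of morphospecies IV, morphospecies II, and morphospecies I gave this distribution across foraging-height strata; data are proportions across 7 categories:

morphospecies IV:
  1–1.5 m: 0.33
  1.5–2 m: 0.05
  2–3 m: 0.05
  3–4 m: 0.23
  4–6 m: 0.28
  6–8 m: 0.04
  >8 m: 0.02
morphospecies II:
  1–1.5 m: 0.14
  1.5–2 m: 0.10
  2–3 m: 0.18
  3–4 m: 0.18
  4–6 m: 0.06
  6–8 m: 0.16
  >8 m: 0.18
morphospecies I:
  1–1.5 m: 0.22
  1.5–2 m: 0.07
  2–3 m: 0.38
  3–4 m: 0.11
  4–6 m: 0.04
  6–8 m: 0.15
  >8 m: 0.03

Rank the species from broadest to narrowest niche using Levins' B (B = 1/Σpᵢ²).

morphospecies II > morphospecies I > morphospecies IV

Σp_IVᵢ² = 0.33² + 0.05² + 0.05² + 0.23² + 0.28² + 0.04² + 0.02² = 0.1089 + 0.0025 + 0.0025 + 0.0529 + 0.0784 + 0.0016 + 0.0004 = 0.2472
B_IV = 1 / 0.2472 = 4.0453
Σp_IIᵢ² = 0.14² + 0.10² + 0.18² + 0.18² + 0.06² + 0.16² + 0.18² = 0.0196 + 0.0100 + 0.0324 + 0.0324 + 0.0036 + 0.0256 + 0.0324 = 0.1560
B_II = 1 / 0.1560 = 6.4103
Σp_Iᵢ² = 0.22² + 0.07² + 0.38² + 0.11² + 0.04² + 0.15² + 0.03² = 0.0484 + 0.0049 + 0.1444 + 0.0121 + 0.0016 + 0.0225 + 0.0009 = 0.2348
B_I = 1 / 0.2348 = 4.2589
Ranking by B (broadest → narrowest): morphospecies II (6.41) > morphospecies I (4.26) > morphospecies IV (4.05)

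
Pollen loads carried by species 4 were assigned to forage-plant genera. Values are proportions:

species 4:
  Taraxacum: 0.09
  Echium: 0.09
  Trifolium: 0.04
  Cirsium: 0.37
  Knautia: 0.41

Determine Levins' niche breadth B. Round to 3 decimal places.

3.098

Σpᵢ² = 0.09² + 0.09² + 0.04² + 0.37² + 0.41² = 0.0081 + 0.0081 + 0.0016 + 0.1369 + 0.1681 = 0.3228
B = 1 / 0.3228 = 3.09789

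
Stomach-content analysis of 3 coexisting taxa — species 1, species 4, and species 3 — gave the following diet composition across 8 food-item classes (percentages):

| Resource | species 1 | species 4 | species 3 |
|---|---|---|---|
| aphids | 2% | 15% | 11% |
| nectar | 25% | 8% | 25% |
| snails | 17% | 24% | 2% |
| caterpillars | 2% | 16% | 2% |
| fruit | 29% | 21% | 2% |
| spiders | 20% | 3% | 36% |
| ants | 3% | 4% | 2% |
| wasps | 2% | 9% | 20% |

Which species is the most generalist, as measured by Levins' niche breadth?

species 4

Convert percentages to proportions (divide by 100).
Σp_1ᵢ² = 0.02² + 0.25² + 0.17² + 0.02² + 0.29² + 0.20² + 0.03² + 0.02² = 0.0004 + 0.0625 + 0.0289 + 0.0004 + 0.0841 + 0.0400 + 0.0009 + 0.0004 = 0.2176
B_1 = 1 / 0.2176 = 4.5956
Σp_4ᵢ² = 0.15² + 0.08² + 0.24² + 0.16² + 0.21² + 0.03² + 0.04² + 0.09² = 0.0225 + 0.0064 + 0.0576 + 0.0256 + 0.0441 + 0.0009 + 0.0016 + 0.0081 = 0.1668
B_4 = 1 / 0.1668 = 5.9952
Σp_3ᵢ² = 0.11² + 0.25² + 0.02² + 0.02² + 0.02² + 0.36² + 0.02² + 0.20² = 0.0121 + 0.0625 + 0.0004 + 0.0004 + 0.0004 + 0.1296 + 0.0004 + 0.0400 = 0.2458
B_3 = 1 / 0.2458 = 4.0683
Highest B → broadest niche (most generalist): species 4 (B = 6.00).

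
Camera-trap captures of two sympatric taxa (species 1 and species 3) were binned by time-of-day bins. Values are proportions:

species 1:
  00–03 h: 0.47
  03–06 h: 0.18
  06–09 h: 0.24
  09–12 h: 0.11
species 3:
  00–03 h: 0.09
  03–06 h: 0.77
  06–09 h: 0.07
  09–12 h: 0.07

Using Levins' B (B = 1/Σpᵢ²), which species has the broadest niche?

species 1

Σp_1ᵢ² = 0.47² + 0.18² + 0.24² + 0.11² = 0.2209 + 0.0324 + 0.0576 + 0.0121 = 0.3230
B_1 = 1 / 0.3230 = 3.0960
Σp_3ᵢ² = 0.09² + 0.77² + 0.07² + 0.07² = 0.0081 + 0.5929 + 0.0049 + 0.0049 = 0.6108
B_3 = 1 / 0.6108 = 1.6372
Highest B → broadest niche (most generalist): species 1 (B = 3.10).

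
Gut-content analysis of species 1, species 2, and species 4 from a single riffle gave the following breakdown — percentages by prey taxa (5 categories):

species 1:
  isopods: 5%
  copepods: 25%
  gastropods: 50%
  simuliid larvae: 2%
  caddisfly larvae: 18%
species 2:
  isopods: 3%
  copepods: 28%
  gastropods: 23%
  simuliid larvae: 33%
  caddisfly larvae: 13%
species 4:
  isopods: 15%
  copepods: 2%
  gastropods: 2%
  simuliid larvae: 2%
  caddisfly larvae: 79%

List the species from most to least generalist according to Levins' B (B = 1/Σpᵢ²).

species 2 > species 1 > species 4

Convert percentages to proportions (divide by 100).
Σp_1ᵢ² = 0.05² + 0.25² + 0.50² + 0.02² + 0.18² = 0.0025 + 0.0625 + 0.2500 + 0.0004 + 0.0324 = 0.3478
B_1 = 1 / 0.3478 = 2.8752
Σp_2ᵢ² = 0.03² + 0.28² + 0.23² + 0.33² + 0.13² = 0.0009 + 0.0784 + 0.0529 + 0.1089 + 0.0169 = 0.2580
B_2 = 1 / 0.2580 = 3.8760
Σp_4ᵢ² = 0.15² + 0.02² + 0.02² + 0.02² + 0.79² = 0.0225 + 0.0004 + 0.0004 + 0.0004 + 0.6241 = 0.6478
B_4 = 1 / 0.6478 = 1.5437
Ranking by B (broadest → narrowest): species 2 (3.88) > species 1 (2.88) > species 4 (1.54)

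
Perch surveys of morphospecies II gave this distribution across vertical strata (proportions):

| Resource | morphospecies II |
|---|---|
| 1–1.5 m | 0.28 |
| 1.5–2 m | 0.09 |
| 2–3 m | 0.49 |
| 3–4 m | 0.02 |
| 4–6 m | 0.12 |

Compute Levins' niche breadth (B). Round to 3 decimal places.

Σpᵢ² = 0.28² + 0.09² + 0.49² + 0.02² + 0.12² = 0.0784 + 0.0081 + 0.2401 + 0.0004 + 0.0144 = 0.3414
B = 1 / 0.3414 = 2.92912

2.929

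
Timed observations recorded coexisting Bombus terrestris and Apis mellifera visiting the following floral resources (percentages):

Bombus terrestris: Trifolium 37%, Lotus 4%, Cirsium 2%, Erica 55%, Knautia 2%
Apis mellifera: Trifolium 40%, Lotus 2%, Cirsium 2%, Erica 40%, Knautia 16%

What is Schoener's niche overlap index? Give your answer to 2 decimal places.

0.83

Convert percentages to proportions (divide by 100).
Σ|p₁ᵢ − p₂ᵢ| = 0.03 + 0.02 + 0.00 + 0.15 + 0.14 = 0.34
D = 1 − ½ × 0.34 = 1 − 0.170 = 0.8300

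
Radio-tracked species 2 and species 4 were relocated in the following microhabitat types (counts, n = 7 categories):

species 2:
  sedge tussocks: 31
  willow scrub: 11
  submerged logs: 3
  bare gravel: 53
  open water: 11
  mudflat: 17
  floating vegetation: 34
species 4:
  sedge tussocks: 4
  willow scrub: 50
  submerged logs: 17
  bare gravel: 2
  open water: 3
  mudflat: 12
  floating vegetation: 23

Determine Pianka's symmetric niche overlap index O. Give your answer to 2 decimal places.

0.42

Proportions for species 2 (n=160): 31/160=0.1938, 11/160=0.0688, 3/160=0.0188, 53/160=0.3313, 11/160=0.0688, 17/160=0.1063, 34/160=0.2125
Proportions for species 4 (n=111): 4/111=0.0360, 50/111=0.4505, 17/111=0.1532, 2/111=0.0180, 3/111=0.0270, 12/111=0.1081, 23/111=0.2072
Σ p₁ᵢp₂ᵢ = 0.006977 + 0.030994 + 0.002880 + 0.005963 + 0.001858 + 0.011491 + 0.044030 = 0.104193
Σp_1ᵢ² = 0.1938² + 0.0688² + 0.0188² + 0.3313² + 0.0688² + 0.1063² + 0.2125² = 0.037558 + 0.004733 + 0.000353 + 0.109760 + 0.004733 + 0.011300 + 0.045156 = 0.213593
Σp_2ᵢ² = 0.0360² + 0.4505² + 0.1532² + 0.0180² + 0.0270² + 0.1081² + 0.2072² = 0.001296 + 0.202950 + 0.023470 + 0.000324 + 0.000729 + 0.011686 + 0.042932 = 0.283387
O = 0.104193 / √(0.213593 × 0.283387) = 0.104193 / 0.2460274 = 0.4235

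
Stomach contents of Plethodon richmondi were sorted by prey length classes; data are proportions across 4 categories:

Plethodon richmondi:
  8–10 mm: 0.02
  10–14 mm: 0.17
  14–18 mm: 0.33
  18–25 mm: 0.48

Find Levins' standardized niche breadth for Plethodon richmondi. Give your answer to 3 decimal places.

Σpᵢ² = 0.02² + 0.17² + 0.33² + 0.48² = 0.0004 + 0.0289 + 0.1089 + 0.2304 = 0.3686
B = 1 / 0.3686 = 2.71297
Bₛ = (B − 1)/(n − 1) = (2.71297 − 1)/(4 − 1) = 1.71297/3 = 0.57099

0.571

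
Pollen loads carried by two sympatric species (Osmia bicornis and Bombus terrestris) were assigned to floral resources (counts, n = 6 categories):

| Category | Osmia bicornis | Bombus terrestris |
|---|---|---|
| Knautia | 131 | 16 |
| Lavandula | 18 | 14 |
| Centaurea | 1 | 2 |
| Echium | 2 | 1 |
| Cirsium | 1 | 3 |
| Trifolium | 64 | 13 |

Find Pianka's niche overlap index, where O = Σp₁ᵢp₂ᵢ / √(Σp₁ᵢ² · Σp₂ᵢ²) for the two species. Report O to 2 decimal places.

Proportions for Osmia bicornis (n=217): 131/217=0.6037, 18/217=0.0829, 1/217=0.0046, 2/217=0.0092, 1/217=0.0046, 64/217=0.2949
Proportions for Bombus terrestris (n=49): 16/49=0.3265, 14/49=0.2857, 2/49=0.0408, 1/49=0.0204, 3/49=0.0612, 13/49=0.2653
Σ p₁ᵢp₂ᵢ = 0.197108 + 0.023685 + 0.000188 + 0.000188 + 0.000282 + 0.078237 = 0.299688
Σp_1ᵢ² = 0.6037² + 0.0829² + 0.0046² + 0.0092² + 0.0046² + 0.2949² = 0.364454 + 0.006872 + 0.000021 + 0.000085 + 0.000021 + 0.086966 = 0.458419
Σp_2ᵢ² = 0.3265² + 0.2857² + 0.0408² + 0.0204² + 0.0612² + 0.2653² = 0.106602 + 0.081624 + 0.001665 + 0.000416 + 0.003745 + 0.070384 = 0.264436
O = 0.299688 / √(0.458419 × 0.264436) = 0.299688 / 0.3481702 = 0.8608

0.86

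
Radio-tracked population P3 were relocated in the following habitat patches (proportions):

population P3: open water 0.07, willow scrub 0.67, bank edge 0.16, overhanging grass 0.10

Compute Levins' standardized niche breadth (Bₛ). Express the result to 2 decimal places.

0.35

Σpᵢ² = 0.07² + 0.67² + 0.16² + 0.10² = 0.0049 + 0.4489 + 0.0256 + 0.0100 = 0.4894
B = 1 / 0.4894 = 2.0433
Bₛ = (B − 1)/(n − 1) = (2.0433 − 1)/(4 − 1) = 1.0433/3 = 0.3478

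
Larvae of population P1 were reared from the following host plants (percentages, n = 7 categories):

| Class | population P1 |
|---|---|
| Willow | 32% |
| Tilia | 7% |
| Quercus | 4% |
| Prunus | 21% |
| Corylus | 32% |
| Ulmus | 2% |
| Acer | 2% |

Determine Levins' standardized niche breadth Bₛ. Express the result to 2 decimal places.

Convert percentages to proportions (divide by 100).
Σpᵢ² = 0.32² + 0.07² + 0.04² + 0.21² + 0.32² + 0.02² + 0.02² = 0.1024 + 0.0049 + 0.0016 + 0.0441 + 0.1024 + 0.0004 + 0.0004 = 0.2562
B = 1 / 0.2562 = 3.9032
Bₛ = (B − 1)/(n − 1) = (3.9032 − 1)/(7 − 1) = 2.9032/6 = 0.4839

0.48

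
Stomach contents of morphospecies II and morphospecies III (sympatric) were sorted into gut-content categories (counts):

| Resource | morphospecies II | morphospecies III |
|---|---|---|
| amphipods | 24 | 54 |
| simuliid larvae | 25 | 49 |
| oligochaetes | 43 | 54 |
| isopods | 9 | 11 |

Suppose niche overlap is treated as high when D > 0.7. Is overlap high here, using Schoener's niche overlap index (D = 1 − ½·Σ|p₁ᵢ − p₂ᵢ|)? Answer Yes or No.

Yes

Proportions for morphospecies II (n=101): 24/101=0.2376, 25/101=0.2475, 43/101=0.4257, 9/101=0.0891
Proportions for morphospecies III (n=168): 54/168=0.3214, 49/168=0.2917, 54/168=0.3214, 11/168=0.0655
Σ|p₁ᵢ − p₂ᵢ| = 0.0838 + 0.0442 + 0.1043 + 0.0236 = 0.2559
D = 1 − ½ × 0.2559 = 1 − 0.12795 = 0.87205
D = 0.87205 > 0.7 → Yes.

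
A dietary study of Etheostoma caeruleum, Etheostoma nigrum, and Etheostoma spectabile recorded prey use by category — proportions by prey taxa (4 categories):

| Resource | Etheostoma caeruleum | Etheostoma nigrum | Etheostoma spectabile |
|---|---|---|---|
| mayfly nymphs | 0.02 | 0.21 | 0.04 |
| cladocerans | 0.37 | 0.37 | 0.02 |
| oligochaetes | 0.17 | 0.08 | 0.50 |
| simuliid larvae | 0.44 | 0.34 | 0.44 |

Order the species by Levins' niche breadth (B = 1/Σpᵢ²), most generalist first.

Etheostoma nigrum > Etheostoma caeruleum > Etheostoma spectabile

Σp_caerᵢ² = 0.02² + 0.37² + 0.17² + 0.44² = 0.0004 + 0.1369 + 0.0289 + 0.1936 = 0.3598
B_caer = 1 / 0.3598 = 2.7793
Σp_nigrᵢ² = 0.21² + 0.37² + 0.08² + 0.34² = 0.0441 + 0.1369 + 0.0064 + 0.1156 = 0.3030
B_nigr = 1 / 0.3030 = 3.3003
Σp_specᵢ² = 0.04² + 0.02² + 0.50² + 0.44² = 0.0016 + 0.0004 + 0.2500 + 0.1936 = 0.4456
B_spec = 1 / 0.4456 = 2.2442
Ranking by B (broadest → narrowest): Etheostoma nigrum (3.30) > Etheostoma caeruleum (2.78) > Etheostoma spectabile (2.24)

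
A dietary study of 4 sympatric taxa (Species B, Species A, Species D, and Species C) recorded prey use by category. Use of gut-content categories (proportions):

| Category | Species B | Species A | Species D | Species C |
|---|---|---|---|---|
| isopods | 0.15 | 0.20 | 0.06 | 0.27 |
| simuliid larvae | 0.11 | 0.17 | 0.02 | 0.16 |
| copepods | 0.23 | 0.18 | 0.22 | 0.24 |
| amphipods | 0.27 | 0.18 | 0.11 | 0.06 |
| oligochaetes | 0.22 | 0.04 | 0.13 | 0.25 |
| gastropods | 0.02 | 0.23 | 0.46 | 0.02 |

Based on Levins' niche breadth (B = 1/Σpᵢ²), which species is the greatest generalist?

Species A

Σp_Bᵢ² = 0.15² + 0.11² + 0.23² + 0.27² + 0.22² + 0.02² = 0.0225 + 0.0121 + 0.0529 + 0.0729 + 0.0484 + 0.0004 = 0.2092
B_B = 1 / 0.2092 = 4.7801
Σp_Aᵢ² = 0.20² + 0.17² + 0.18² + 0.18² + 0.04² + 0.23² = 0.0400 + 0.0289 + 0.0324 + 0.0324 + 0.0016 + 0.0529 = 0.1882
B_A = 1 / 0.1882 = 5.3135
Σp_Dᵢ² = 0.06² + 0.02² + 0.22² + 0.11² + 0.13² + 0.46² = 0.0036 + 0.0004 + 0.0484 + 0.0121 + 0.0169 + 0.2116 = 0.2930
B_D = 1 / 0.2930 = 3.4130
Σp_Cᵢ² = 0.27² + 0.16² + 0.24² + 0.06² + 0.25² + 0.02² = 0.0729 + 0.0256 + 0.0576 + 0.0036 + 0.0625 + 0.0004 = 0.2226
B_C = 1 / 0.2226 = 4.4924
Highest B → broadest niche (most generalist): Species A (B = 5.31).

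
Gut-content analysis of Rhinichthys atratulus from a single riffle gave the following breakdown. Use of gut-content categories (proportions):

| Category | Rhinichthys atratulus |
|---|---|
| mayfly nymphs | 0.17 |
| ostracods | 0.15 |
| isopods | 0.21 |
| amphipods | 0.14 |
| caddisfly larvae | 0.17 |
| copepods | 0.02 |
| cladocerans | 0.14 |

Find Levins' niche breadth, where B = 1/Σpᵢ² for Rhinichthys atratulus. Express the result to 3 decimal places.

Σpᵢ² = 0.17² + 0.15² + 0.21² + 0.14² + 0.17² + 0.02² + 0.14² = 0.0289 + 0.0225 + 0.0441 + 0.0196 + 0.0289 + 0.0004 + 0.0196 = 0.1640
B = 1 / 0.1640 = 6.09756

6.098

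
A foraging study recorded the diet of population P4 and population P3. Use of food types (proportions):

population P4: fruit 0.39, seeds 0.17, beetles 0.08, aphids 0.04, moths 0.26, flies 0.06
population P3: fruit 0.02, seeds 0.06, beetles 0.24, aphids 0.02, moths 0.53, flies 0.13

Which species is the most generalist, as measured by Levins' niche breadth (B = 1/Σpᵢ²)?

population P4

Σp_P4ᵢ² = 0.39² + 0.17² + 0.08² + 0.04² + 0.26² + 0.06² = 0.1521 + 0.0289 + 0.0064 + 0.0016 + 0.0676 + 0.0036 = 0.2602
B_P4 = 1 / 0.2602 = 3.8432
Σp_P3ᵢ² = 0.02² + 0.06² + 0.24² + 0.02² + 0.53² + 0.13² = 0.0004 + 0.0036 + 0.0576 + 0.0004 + 0.2809 + 0.0169 = 0.3598
B_P3 = 1 / 0.3598 = 2.7793
Highest B → broadest niche (most generalist): population P4 (B = 3.84).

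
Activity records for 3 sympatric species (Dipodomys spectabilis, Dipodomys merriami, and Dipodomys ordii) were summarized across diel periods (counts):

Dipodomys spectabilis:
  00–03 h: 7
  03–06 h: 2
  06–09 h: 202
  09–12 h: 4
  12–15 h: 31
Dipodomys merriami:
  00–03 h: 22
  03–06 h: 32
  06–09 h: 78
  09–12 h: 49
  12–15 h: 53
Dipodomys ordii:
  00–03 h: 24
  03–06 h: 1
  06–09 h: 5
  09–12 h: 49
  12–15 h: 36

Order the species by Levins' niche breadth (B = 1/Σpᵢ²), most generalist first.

Proportions for Dipodomys spectabilis (n=246): 7/246=0.0285, 2/246=0.0081, 202/246=0.8211, 4/246=0.0163, 31/246=0.1260
Proportions for Dipodomys merriami (n=234): 22/234=0.0940, 32/234=0.1368, 78/234=0.3333, 49/234=0.2094, 53/234=0.2265
Proportions for Dipodomys ordii (n=115): 24/115=0.2087, 1/115=0.0087, 5/115=0.0435, 49/115=0.4261, 36/115=0.3130
Σp_specᵢ² = 0.0285² + 0.0081² + 0.8211² + 0.0163² + 0.1260² = 0.000812 + 0.000066 + 0.674205 + 0.000266 + 0.015876 = 0.691225
B_spec = 1 / 0.691225 = 1.4467
Σp_merrᵢ² = 0.0940² + 0.1368² + 0.3333² + 0.2094² + 0.2265² = 0.008836 + 0.018714 + 0.111089 + 0.043848 + 0.051302 = 0.233789
B_merr = 1 / 0.233789 = 4.2774
Σp_ordiᵢ² = 0.2087² + 0.0087² + 0.0435² + 0.4261² + 0.3130² = 0.043556 + 0.000076 + 0.001892 + 0.181561 + 0.097969 = 0.325054
B_ordi = 1 / 0.325054 = 3.0764
Ranking by B (broadest → narrowest): Dipodomys merriami (4.28) > Dipodomys ordii (3.08) > Dipodomys spectabilis (1.45)

Dipodomys merriami > Dipodomys ordii > Dipodomys spectabilis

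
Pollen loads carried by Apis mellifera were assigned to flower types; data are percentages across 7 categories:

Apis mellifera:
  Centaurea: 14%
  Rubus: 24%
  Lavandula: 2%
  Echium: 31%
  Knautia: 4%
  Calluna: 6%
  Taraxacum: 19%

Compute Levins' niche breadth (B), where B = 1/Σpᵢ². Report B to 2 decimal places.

Convert percentages to proportions (divide by 100).
Σpᵢ² = 0.14² + 0.24² + 0.02² + 0.31² + 0.04² + 0.06² + 0.19² = 0.0196 + 0.0576 + 0.0004 + 0.0961 + 0.0016 + 0.0036 + 0.0361 = 0.2150
B = 1 / 0.2150 = 4.6512

4.65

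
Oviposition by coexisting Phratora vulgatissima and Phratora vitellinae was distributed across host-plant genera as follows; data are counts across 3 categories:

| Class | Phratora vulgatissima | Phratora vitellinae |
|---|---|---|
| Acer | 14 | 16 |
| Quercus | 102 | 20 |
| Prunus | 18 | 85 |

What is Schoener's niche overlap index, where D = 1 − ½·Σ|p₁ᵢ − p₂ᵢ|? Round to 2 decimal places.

0.40

Proportions for Phratora vulgatissima (n=134): 14/134=0.1045, 102/134=0.7612, 18/134=0.1343
Proportions for Phratora vitellinae (n=121): 16/121=0.1322, 20/121=0.1653, 85/121=0.7025
Σ|p₁ᵢ − p₂ᵢ| = 0.0277 + 0.5959 + 0.5682 = 1.1918
D = 1 − ½ × 1.1918 = 1 − 0.59590 = 0.40410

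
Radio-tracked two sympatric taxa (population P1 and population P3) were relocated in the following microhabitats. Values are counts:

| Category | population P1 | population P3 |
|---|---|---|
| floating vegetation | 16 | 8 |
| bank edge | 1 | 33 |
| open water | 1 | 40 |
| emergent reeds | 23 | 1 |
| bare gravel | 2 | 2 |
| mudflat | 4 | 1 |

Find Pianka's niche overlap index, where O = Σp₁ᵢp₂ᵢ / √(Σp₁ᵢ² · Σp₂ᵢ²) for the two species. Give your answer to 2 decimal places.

0.16

Proportions for population P1 (n=47): 16/47=0.3404, 1/47=0.0213, 1/47=0.0213, 23/47=0.4894, 2/47=0.0426, 4/47=0.0851
Proportions for population P3 (n=85): 8/85=0.0941, 33/85=0.3882, 40/85=0.4706, 1/85=0.0118, 2/85=0.0235, 1/85=0.0118
Σ p₁ᵢp₂ᵢ = 0.032032 + 0.008269 + 0.010024 + 0.005775 + 0.001001 + 0.001004 = 0.058105
Σp_1ᵢ² = 0.3404² + 0.0213² + 0.0213² + 0.4894² + 0.0426² + 0.0851² = 0.115872 + 0.000454 + 0.000454 + 0.239512 + 0.001815 + 0.007242 = 0.365349
Σp_2ᵢ² = 0.0941² + 0.3882² + 0.4706² + 0.0118² + 0.0235² + 0.0118² = 0.008855 + 0.150699 + 0.221464 + 0.000139 + 0.000552 + 0.000139 = 0.381848
O = 0.058105 / √(0.365349 × 0.381848) = 0.058105 / 0.3735074 = 0.1556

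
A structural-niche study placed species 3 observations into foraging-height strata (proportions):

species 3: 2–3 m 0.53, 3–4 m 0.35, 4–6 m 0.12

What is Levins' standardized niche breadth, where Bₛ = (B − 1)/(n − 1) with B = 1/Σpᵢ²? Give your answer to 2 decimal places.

Σpᵢ² = 0.53² + 0.35² + 0.12² = 0.2809 + 0.1225 + 0.0144 = 0.4178
B = 1 / 0.4178 = 2.3935
Bₛ = (B − 1)/(n − 1) = (2.3935 − 1)/(3 − 1) = 1.3935/2 = 0.6968

0.70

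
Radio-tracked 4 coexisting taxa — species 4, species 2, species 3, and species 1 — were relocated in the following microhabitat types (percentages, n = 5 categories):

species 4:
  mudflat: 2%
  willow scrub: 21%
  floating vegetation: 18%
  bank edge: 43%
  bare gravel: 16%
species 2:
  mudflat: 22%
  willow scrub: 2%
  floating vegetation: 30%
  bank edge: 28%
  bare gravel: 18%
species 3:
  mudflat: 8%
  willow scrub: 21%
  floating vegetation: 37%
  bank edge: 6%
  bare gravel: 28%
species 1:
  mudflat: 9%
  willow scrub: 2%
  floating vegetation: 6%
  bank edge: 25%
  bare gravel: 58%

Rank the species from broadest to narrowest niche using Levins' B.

species 2 > species 3 > species 4 > species 1

Convert percentages to proportions (divide by 100).
Σp_4ᵢ² = 0.02² + 0.21² + 0.18² + 0.43² + 0.16² = 0.0004 + 0.0441 + 0.0324 + 0.1849 + 0.0256 = 0.2874
B_4 = 1 / 0.2874 = 3.4795
Σp_2ᵢ² = 0.22² + 0.02² + 0.30² + 0.28² + 0.18² = 0.0484 + 0.0004 + 0.0900 + 0.0784 + 0.0324 = 0.2496
B_2 = 1 / 0.2496 = 4.0064
Σp_3ᵢ² = 0.08² + 0.21² + 0.37² + 0.06² + 0.28² = 0.0064 + 0.0441 + 0.1369 + 0.0036 + 0.0784 = 0.2694
B_3 = 1 / 0.2694 = 3.7120
Σp_1ᵢ² = 0.09² + 0.02² + 0.06² + 0.25² + 0.58² = 0.0081 + 0.0004 + 0.0036 + 0.0625 + 0.3364 = 0.4110
B_1 = 1 / 0.4110 = 2.4331
Ranking by B (broadest → narrowest): species 2 (4.01) > species 3 (3.71) > species 4 (3.48) > species 1 (2.43)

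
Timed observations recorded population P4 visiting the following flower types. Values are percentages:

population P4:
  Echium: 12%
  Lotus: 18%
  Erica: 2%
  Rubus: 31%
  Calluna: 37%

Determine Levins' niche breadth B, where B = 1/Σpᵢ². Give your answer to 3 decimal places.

3.569

Convert percentages to proportions (divide by 100).
Σpᵢ² = 0.12² + 0.18² + 0.02² + 0.31² + 0.37² = 0.0144 + 0.0324 + 0.0004 + 0.0961 + 0.1369 = 0.2802
B = 1 / 0.2802 = 3.56888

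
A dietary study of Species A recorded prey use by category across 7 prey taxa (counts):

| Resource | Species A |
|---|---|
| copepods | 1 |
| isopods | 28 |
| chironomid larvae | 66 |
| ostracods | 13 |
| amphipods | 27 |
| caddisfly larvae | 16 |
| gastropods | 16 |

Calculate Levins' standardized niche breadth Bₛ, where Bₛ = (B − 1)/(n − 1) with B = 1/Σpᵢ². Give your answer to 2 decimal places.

0.54

Proportions for Species A (n=167): 1/167=0.0060, 28/167=0.1677, 66/167=0.3952, 13/167=0.0778, 27/167=0.1617, 16/167=0.0958, 16/167=0.0958
Σpᵢ² = 0.0060² + 0.1677² + 0.3952² + 0.0778² + 0.1617² + 0.0958² + 0.0958² = 0.000036 + 0.028123 + 0.156183 + 0.006053 + 0.026147 + 0.009178 + 0.009178 = 0.234898
B = 1 / 0.234898 = 4.2572
Bₛ = (B − 1)/(n − 1) = (4.2572 − 1)/(7 − 1) = 3.2572/6 = 0.5429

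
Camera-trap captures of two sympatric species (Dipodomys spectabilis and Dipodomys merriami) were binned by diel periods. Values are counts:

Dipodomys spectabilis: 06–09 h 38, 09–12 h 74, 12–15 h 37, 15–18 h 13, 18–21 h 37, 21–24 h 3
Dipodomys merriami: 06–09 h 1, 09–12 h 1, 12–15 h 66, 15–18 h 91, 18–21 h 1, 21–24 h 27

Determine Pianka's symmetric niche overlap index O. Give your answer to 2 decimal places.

0.34

Proportions for Dipodomys spectabilis (n=202): 38/202=0.1881, 74/202=0.3663, 37/202=0.1832, 13/202=0.0644, 37/202=0.1832, 3/202=0.0149
Proportions for Dipodomys merriami (n=187): 1/187=0.0053, 1/187=0.0053, 66/187=0.3529, 91/187=0.4866, 1/187=0.0053, 27/187=0.1444
Σ p₁ᵢp₂ᵢ = 0.000997 + 0.001941 + 0.064651 + 0.031337 + 0.000971 + 0.002152 = 0.102049
Σp_1ᵢ² = 0.1881² + 0.3663² + 0.1832² + 0.0644² + 0.1832² + 0.0149² = 0.035382 + 0.134176 + 0.033562 + 0.004147 + 0.033562 + 0.000222 = 0.241051
Σp_2ᵢ² = 0.0053² + 0.0053² + 0.3529² + 0.4866² + 0.0053² + 0.1444² = 0.000028 + 0.000028 + 0.124538 + 0.236780 + 0.000028 + 0.020851 = 0.382253
O = 0.102049 / √(0.241051 × 0.382253) = 0.102049 / 0.3035498 = 0.3362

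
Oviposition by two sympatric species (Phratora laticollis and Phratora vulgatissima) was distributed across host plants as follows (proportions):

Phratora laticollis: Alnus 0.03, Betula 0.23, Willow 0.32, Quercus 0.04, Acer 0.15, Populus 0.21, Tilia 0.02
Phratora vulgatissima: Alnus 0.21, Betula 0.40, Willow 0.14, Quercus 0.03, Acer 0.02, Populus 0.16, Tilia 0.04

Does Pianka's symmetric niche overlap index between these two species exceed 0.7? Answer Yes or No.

Σ p₁ᵢp₂ᵢ = 0.0063 + 0.0920 + 0.0448 + 0.0012 + 0.0030 + 0.0336 + 0.0008 = 0.1817
Σp_1ᵢ² = 0.03² + 0.23² + 0.32² + 0.04² + 0.15² + 0.21² + 0.02² = 0.0009 + 0.0529 + 0.1024 + 0.0016 + 0.0225 + 0.0441 + 0.0004 = 0.2248
Σp_2ᵢ² = 0.21² + 0.40² + 0.14² + 0.03² + 0.02² + 0.16² + 0.04² = 0.0441 + 0.1600 + 0.0196 + 0.0009 + 0.0004 + 0.0256 + 0.0016 = 0.2522
O = 0.1817 / √(0.2248 × 0.2522) = 0.1817 / 0.23811 = 0.7631
O = 0.7631 > 0.7 → Yes.

Yes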